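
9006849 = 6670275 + 2336574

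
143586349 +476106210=619692559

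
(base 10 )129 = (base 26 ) 4p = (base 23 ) 5e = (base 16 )81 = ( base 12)A9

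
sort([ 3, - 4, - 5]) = [ - 5, - 4, 3]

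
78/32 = 2  +  7/16=2.44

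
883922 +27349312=28233234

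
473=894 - 421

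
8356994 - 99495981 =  - 91138987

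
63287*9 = 569583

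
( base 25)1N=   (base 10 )48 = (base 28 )1k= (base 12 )40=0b110000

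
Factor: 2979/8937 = 1/3 = 3^(-1) 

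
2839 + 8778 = 11617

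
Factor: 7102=2^1 * 53^1 * 67^1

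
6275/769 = 6275/769=8.16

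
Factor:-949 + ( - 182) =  - 1131 = - 3^1*13^1*29^1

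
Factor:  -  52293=-3^1*17431^1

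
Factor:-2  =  -2^1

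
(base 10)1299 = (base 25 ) 21O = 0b10100010011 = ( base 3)1210010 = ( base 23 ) 2AB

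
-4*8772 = -35088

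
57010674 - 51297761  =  5712913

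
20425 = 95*215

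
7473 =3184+4289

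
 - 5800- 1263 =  - 7063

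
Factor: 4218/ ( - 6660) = - 2^( - 1 )*3^( - 1)*5^( - 1)*19^1 = - 19/30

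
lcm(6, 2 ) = 6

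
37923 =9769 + 28154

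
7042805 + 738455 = 7781260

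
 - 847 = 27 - 874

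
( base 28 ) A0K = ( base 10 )7860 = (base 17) 1a36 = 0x1EB4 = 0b1111010110100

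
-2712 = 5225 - 7937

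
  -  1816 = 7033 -8849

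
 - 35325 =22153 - 57478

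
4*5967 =23868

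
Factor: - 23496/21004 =-2^1*3^1*11^1*59^( - 1) = - 66/59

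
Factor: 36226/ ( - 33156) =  - 2^( - 1) * 3^ ( - 3)*59^1 = -59/54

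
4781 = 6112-1331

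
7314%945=699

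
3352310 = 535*6266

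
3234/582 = 539/97 = 5.56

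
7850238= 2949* 2662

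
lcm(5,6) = 30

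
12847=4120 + 8727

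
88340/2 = 44170 = 44170.00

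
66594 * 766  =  51011004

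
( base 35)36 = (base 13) 87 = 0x6f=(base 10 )111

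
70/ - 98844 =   -  1 + 49387/49422 = - 0.00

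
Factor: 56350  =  2^1*5^2*7^2*23^1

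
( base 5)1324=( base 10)214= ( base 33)6G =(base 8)326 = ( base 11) 185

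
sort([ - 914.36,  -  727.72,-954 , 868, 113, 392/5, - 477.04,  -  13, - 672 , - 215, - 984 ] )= [  -  984, -954,  -  914.36, - 727.72, -672, - 477.04,-215 ,  -  13, 392/5, 113, 868] 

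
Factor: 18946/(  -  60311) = -2^1*41^( -1 )*1471^(-1 )*9473^1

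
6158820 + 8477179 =14635999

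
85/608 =85/608 = 0.14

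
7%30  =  7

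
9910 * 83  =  822530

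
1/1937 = 1/1937=0.00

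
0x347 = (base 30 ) RT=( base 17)2f6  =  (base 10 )839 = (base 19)263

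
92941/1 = 92941 = 92941.00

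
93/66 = 31/22 = 1.41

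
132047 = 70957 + 61090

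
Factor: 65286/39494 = 3^4*7^( - 2 ) =81/49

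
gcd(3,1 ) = 1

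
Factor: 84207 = 3^1*28069^1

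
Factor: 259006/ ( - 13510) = -5^(-1)*7^ ( - 1 ) * 11^1*61^1 = - 671/35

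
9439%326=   311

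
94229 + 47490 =141719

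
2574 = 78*33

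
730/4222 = 365/2111 = 0.17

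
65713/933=70+403/933 = 70.43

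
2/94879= 2/94879 = 0.00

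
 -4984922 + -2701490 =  - 7686412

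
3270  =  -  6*(-545 ) 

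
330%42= 36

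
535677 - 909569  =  - 373892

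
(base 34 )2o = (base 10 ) 92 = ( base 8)134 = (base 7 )161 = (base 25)3h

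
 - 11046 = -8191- 2855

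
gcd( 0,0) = 0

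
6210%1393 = 638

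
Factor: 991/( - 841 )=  - 29^(-2)*991^1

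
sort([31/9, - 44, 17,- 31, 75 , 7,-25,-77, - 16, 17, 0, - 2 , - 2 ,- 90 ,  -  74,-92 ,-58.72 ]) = [-92,-90, - 77,- 74,- 58.72,- 44, - 31,-25, -16 , - 2,-2, 0,31/9,  7,  17,17, 75] 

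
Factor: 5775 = 3^1*5^2*7^1*11^1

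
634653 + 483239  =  1117892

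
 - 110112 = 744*( - 148)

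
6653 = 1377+5276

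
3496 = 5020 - 1524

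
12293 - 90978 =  - 78685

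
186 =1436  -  1250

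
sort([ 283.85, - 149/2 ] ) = [-149/2, 283.85]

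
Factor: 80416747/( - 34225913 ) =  - 17^( -1)*2013289^( - 1)*80416747^1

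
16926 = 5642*3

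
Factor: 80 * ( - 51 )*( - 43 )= 2^4*3^1* 5^1*17^1*43^1 =175440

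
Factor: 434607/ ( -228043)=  - 3^1*317^1 * 499^( - 1 ) = -951/499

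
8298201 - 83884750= - 75586549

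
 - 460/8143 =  - 460/8143 = - 0.06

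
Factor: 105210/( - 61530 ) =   -  3^1 * 167^1*293^(-1 ) = -501/293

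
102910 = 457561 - 354651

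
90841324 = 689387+90151937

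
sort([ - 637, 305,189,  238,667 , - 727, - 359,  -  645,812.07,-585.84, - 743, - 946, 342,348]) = [ - 946, - 743,-727, - 645, - 637, - 585.84,  -  359, 189, 238,305,342,348, 667, 812.07]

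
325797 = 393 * 829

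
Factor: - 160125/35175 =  - 305/67 = -  5^1*61^1*67^(-1)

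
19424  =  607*32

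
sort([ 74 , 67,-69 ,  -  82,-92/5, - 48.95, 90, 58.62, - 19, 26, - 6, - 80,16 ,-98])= [  -  98, - 82, - 80 ,  -  69, -48.95, - 19, - 92/5,-6,16, 26, 58.62, 67, 74, 90]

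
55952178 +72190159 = 128142337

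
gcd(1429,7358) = 1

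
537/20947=537/20947= 0.03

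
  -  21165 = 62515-83680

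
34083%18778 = 15305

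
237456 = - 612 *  ( - 388 ) 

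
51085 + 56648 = 107733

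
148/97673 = 148/97673  =  0.00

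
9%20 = 9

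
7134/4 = 1783  +  1/2 = 1783.50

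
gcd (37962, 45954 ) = 1998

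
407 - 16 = 391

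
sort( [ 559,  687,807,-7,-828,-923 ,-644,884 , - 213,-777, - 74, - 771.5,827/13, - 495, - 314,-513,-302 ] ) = [-923, - 828,-777, - 771.5, - 644 ,-513,-495, - 314, - 302, - 213, - 74,-7, 827/13,559,  687,  807 , 884]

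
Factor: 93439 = 41^1*43^1*53^1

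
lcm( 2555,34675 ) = 242725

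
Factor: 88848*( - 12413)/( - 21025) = 1102870224/21025 = 2^4*3^2*5^(  -  2) * 29^ (-2 )*617^1*12413^1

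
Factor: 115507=7^1*29^1 *569^1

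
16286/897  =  18 + 140/897  =  18.16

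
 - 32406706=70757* (  -  458)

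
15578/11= 15578/11 = 1416.18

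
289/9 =289/9 = 32.11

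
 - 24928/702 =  - 36 + 172/351 =-35.51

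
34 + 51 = 85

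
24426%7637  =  1515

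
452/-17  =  -27 + 7/17= - 26.59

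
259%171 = 88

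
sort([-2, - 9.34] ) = [-9.34,- 2]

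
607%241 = 125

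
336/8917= 336/8917 = 0.04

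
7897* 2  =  15794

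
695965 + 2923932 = 3619897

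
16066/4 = 4016 + 1/2=4016.50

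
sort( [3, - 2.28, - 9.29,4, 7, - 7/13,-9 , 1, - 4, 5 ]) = [-9.29, - 9, - 4,-2.28,-7/13 , 1,3, 4,5, 7] 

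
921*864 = 795744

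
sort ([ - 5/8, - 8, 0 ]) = [- 8, - 5/8,0] 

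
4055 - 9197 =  - 5142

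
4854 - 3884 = 970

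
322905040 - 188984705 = 133920335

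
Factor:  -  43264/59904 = -2^(-1)*3^( - 2)*13^1= -13/18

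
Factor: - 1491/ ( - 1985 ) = 3^1*5^( - 1) * 7^1 * 71^1*397^(-1)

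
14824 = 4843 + 9981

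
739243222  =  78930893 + 660312329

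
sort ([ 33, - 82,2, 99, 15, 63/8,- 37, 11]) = [ - 82, - 37, 2,63/8,11,15,33,99 ] 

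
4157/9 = 4157/9= 461.89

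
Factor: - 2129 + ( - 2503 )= -2^3*3^1* 193^1=-  4632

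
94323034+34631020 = 128954054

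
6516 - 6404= 112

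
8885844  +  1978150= 10863994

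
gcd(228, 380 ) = 76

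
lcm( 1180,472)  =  2360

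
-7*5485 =-38395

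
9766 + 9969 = 19735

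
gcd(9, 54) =9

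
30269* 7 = 211883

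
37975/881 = 37975/881=43.10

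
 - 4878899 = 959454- 5838353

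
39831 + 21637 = 61468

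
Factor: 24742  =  2^1*89^1*139^1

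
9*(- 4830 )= - 43470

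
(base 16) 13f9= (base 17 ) 10bd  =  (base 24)8L1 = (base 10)5113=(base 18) FE1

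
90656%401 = 30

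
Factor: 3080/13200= 2^ ( - 1)*3^( - 1 ) * 5^( - 1)*7^1 = 7/30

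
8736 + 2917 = 11653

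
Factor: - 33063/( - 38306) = 309/358 = 2^(  -  1) * 3^1*103^1*179^( - 1)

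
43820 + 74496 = 118316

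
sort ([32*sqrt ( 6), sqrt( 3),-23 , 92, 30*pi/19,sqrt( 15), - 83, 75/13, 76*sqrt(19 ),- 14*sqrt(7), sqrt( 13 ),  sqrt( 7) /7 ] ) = [-83, - 14*sqrt ( 7 ),  -  23,sqrt(7) /7, sqrt ( 3 ), sqrt( 13),sqrt( 15 ), 30*pi/19, 75/13, 32*sqrt(6),92, 76*sqrt ( 19 )]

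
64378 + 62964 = 127342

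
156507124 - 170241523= - 13734399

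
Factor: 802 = 2^1 *401^1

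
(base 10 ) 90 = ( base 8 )132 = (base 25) 3f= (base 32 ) 2q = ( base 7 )156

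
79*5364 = 423756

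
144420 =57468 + 86952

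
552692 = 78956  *7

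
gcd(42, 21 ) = 21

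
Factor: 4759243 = 137^1*34739^1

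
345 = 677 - 332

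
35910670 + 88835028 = 124745698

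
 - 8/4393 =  - 8/4393 = - 0.00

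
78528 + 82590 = 161118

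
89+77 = 166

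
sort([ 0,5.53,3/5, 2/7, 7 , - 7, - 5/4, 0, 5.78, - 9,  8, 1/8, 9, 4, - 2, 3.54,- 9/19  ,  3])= [ - 9,-7,-2, - 5/4 , - 9/19, 0,  0,1/8, 2/7, 3/5, 3,3.54,4, 5.53,  5.78, 7, 8, 9]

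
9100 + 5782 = 14882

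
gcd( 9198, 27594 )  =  9198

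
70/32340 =1/462 =0.00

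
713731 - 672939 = 40792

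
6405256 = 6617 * 968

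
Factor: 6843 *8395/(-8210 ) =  -11489397/1642 = - 2^ ( - 1)*3^1*23^1 * 73^1*821^ ( - 1 ) * 2281^1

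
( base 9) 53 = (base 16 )30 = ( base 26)1M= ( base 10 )48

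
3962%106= 40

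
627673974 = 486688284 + 140985690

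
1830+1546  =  3376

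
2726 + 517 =3243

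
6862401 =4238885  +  2623516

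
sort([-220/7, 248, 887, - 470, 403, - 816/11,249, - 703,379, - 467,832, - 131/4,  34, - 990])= [-990, - 703,-470, - 467, - 816/11, - 131/4,-220/7,34,  248,249,379, 403, 832,887]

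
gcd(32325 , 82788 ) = 3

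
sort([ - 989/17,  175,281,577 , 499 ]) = [ - 989/17, 175, 281, 499,577 ]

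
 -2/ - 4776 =1/2388 = 0.00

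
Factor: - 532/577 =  - 2^2*7^1*19^1*577^( - 1)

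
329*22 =7238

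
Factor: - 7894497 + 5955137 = -1939360 =- 2^5*5^1*17^1*23^1*31^1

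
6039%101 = 80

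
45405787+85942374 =131348161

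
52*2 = 104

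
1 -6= - 5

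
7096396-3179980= 3916416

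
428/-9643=-1 + 9215/9643 = - 0.04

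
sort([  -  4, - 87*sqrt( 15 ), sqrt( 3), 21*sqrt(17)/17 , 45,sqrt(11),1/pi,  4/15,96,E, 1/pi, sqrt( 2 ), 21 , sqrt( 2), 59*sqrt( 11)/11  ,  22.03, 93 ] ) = [ - 87 * sqrt( 15),-4, 4/15, 1/pi , 1/pi,  sqrt( 2),  sqrt( 2), sqrt( 3),E,sqrt( 11), 21*sqrt( 17)/17, 59 * sqrt( 11 )/11,21,22.03,45,93, 96 ] 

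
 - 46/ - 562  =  23/281  =  0.08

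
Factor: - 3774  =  -2^1*3^1*17^1*37^1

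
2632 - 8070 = - 5438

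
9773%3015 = 728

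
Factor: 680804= 2^2*29^1*5869^1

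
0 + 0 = 0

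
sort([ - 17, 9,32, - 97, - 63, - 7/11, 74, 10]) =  [-97, - 63, - 17,-7/11,  9 , 10, 32, 74 ]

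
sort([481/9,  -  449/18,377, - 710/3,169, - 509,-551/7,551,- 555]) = [ - 555,-509, - 710/3, - 551/7, -449/18,481/9 , 169,377, 551]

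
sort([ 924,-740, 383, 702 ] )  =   [ - 740,383 , 702, 924 ] 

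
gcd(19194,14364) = 42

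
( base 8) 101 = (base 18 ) 3b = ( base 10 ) 65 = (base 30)25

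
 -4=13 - 17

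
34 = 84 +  - 50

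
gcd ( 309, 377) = 1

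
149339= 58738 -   -  90601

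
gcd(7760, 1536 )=16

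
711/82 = 711/82 = 8.67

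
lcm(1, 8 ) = 8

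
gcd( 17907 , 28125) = 3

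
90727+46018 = 136745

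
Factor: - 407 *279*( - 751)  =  85278303 = 3^2*11^1*31^1*37^1*751^1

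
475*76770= 36465750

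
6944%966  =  182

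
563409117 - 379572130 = 183836987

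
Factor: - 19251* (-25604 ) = 2^2 * 3^3*23^1*31^1*37^1*173^1 = 492902604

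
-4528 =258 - 4786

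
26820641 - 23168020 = 3652621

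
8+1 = 9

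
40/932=10/233 =0.04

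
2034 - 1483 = 551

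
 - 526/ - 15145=526/15145 = 0.03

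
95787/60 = 31929/20 = 1596.45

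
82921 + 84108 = 167029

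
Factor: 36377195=5^1*17^1*427967^1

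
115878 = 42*2759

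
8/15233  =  8/15233 = 0.00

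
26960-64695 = -37735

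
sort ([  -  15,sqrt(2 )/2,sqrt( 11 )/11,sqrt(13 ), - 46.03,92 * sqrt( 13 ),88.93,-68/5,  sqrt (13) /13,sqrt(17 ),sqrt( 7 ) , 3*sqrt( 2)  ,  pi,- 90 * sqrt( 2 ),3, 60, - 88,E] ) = [  -  90*sqrt(2 )  , - 88, - 46.03, - 15,-68/5,sqrt(13) /13,sqrt(11 ) /11, sqrt( 2 )/2,sqrt( 7),E, 3,pi,sqrt( 13), sqrt(17 ),  3*sqrt(2 ), 60,88.93,92 *sqrt(13)] 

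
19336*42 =812112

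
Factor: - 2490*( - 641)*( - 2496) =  - 3983840640 = - 2^7*3^2*5^1* 13^1*83^1*641^1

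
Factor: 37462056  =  2^3*3^1*37^1*42187^1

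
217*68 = 14756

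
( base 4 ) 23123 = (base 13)443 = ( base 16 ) 2db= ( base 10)731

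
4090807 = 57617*71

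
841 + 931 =1772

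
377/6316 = 377/6316 = 0.06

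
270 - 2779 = - 2509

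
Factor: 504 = 2^3*3^2*7^1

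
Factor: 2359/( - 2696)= - 2^(-3)*7^1 =- 7/8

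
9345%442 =63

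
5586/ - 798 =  - 7 + 0/1 = - 7.00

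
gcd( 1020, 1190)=170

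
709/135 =709/135 =5.25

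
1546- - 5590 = 7136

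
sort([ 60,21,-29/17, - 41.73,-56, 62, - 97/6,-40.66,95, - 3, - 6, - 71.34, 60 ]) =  [ - 71.34,  -  56,-41.73, - 40.66, - 97/6, - 6, - 3,  -  29/17, 21, 60, 60, 62,95 ] 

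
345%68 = 5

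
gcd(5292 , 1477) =7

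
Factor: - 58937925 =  - 3^1*5^2 * 785839^1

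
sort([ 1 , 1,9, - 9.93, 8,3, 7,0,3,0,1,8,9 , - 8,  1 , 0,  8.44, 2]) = [ - 9.93,-8 , 0,0,0,1,1,1,1,2 , 3, 3, 7,8, 8 , 8.44,9,9 ]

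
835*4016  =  3353360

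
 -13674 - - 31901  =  18227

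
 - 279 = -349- - 70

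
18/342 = 1/19  =  0.05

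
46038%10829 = 2722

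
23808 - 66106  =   - 42298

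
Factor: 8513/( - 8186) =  - 2^( - 1 )*4093^ ( - 1)*8513^1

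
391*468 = 182988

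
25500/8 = 3187 + 1/2 = 3187.50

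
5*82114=410570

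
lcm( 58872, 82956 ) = 1825032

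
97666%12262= 11832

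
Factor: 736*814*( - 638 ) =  - 382228352 = - 2^7*11^2 * 23^1*29^1*37^1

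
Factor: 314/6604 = 157/3302 = 2^(-1 )*13^(-1 )*127^( - 1 ) *157^1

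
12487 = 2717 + 9770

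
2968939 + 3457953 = 6426892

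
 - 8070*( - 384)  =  3098880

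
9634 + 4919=14553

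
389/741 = 389/741 = 0.52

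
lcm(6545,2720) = 209440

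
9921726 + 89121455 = 99043181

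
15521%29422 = 15521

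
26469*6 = 158814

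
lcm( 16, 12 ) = 48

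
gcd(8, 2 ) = 2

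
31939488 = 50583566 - 18644078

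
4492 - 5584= -1092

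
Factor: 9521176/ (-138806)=-2^2  *7^1*69403^ (-1)*170021^1 = - 4760588/69403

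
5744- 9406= - 3662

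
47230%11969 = 11323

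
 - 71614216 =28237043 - 99851259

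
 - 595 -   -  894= 299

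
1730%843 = 44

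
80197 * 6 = 481182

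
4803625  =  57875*83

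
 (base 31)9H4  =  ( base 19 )1683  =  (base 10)9180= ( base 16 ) 23DC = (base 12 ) 5390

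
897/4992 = 23/128 = 0.18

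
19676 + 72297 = 91973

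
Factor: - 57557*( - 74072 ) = 4263362104 = 2^3*47^1*197^1*57557^1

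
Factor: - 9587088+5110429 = -11^1*406969^1 = - 4476659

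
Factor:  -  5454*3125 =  - 17043750 = -2^1 *3^3*5^5*101^1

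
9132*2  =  18264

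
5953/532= 5953/532 = 11.19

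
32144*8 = 257152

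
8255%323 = 180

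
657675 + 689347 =1347022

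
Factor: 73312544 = 2^5*2291017^1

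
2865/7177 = 2865/7177= 0.40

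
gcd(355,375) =5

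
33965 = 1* 33965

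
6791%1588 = 439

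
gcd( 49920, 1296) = 48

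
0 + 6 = 6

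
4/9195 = 4/9195 = 0.00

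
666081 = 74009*9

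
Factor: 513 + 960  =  1473 = 3^1*491^1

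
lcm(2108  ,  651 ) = 44268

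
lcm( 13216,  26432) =26432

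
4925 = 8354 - 3429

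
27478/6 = 13739/3 = 4579.67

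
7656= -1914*(- 4 )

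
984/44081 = 984/44081= 0.02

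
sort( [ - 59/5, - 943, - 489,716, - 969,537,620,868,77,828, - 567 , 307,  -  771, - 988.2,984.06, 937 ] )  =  [ - 988.2,  -  969, - 943,-771, - 567,-489, - 59/5, 77,307, 537,620, 716, 828,868 , 937,984.06] 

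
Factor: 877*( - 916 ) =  - 803332  =  - 2^2*229^1 * 877^1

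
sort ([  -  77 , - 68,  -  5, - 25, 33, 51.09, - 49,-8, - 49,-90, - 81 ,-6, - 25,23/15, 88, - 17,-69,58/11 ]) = [ - 90 , - 81, - 77,-69, - 68, - 49, - 49,-25,-25, - 17,  -  8, - 6,-5,  23/15,58/11,33, 51.09,88]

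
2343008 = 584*4012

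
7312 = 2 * 3656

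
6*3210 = 19260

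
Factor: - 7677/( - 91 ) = 3^2*7^( -1)*13^( - 1 )*853^1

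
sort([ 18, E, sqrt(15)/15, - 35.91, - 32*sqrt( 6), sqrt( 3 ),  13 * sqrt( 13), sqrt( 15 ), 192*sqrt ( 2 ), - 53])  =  [ - 32 * sqrt( 6 ) , - 53 , - 35.91, sqrt(15)/15,sqrt( 3), E, sqrt( 15 ), 18,13 * sqrt (13), 192*sqrt( 2 ) ] 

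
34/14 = 17/7 =2.43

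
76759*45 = 3454155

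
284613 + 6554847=6839460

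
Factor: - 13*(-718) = 2^1*13^1*359^1 = 9334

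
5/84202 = 5/84202 = 0.00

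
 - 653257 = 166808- 820065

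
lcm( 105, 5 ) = 105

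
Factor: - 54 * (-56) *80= 2^8*3^3*5^1* 7^1 =241920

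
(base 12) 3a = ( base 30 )1g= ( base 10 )46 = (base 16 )2E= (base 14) 34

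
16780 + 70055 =86835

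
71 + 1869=1940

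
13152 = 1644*8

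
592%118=2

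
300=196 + 104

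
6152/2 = 3076 = 3076.00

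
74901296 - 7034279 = 67867017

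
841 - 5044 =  - 4203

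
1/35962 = 1/35962 = 0.00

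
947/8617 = 947/8617 =0.11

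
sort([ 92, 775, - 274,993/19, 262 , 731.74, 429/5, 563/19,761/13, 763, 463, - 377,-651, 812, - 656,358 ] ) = [ - 656, - 651, - 377, - 274, 563/19 , 993/19 , 761/13, 429/5,92,262,358, 463,731.74, 763, 775, 812] 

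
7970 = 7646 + 324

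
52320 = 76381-24061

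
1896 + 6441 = 8337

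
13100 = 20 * 655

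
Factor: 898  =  2^1*449^1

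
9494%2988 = 530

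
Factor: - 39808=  - 2^7*311^1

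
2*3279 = 6558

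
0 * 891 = 0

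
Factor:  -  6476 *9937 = -64352012 = - 2^2* 19^1*523^1*1619^1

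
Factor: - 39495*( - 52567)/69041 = 2076133665/69041 =3^1*5^1*7^( - 2)*1409^( - 1 )*2633^1*52567^1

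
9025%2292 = 2149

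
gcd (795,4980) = 15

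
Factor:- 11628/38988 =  - 3^( - 1) * 17^1* 19^(  -  1) = - 17/57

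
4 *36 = 144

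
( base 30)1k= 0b110010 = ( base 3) 1212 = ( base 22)26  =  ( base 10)50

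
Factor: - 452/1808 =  - 2^( - 2 ) = - 1/4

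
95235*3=285705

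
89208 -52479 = 36729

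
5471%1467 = 1070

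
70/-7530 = -1 + 746/753 = -0.01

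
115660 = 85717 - -29943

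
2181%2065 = 116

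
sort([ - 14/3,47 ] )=[ - 14/3 , 47] 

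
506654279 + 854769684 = 1361423963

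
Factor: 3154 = 2^1 * 19^1*83^1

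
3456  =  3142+314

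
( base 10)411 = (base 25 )gb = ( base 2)110011011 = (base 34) c3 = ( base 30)dl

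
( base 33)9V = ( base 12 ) 234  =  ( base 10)328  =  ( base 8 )510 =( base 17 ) 125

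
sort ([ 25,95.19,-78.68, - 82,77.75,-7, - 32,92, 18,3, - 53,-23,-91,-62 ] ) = [ - 91, - 82,-78.68,  -  62,  -  53 ,  -  32,-23, - 7,3 , 18,25,77.75,92 , 95.19]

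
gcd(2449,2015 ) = 31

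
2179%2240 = 2179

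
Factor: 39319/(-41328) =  - 2^(  -  4)*3^( - 2 )*137^1 = - 137/144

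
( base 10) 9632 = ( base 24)GH8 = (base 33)8rt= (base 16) 25a0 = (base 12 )56A8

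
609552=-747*( - 816)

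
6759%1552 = 551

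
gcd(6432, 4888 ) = 8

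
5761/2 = 2880 + 1/2 = 2880.50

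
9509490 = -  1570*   (  -  6057) 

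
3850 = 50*77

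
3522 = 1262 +2260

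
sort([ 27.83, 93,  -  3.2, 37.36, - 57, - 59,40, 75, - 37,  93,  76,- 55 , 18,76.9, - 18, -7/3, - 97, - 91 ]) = [ - 97 , - 91, - 59, - 57, - 55, - 37, - 18, - 3.2,-7/3, 18,27.83, 37.36,40, 75,76, 76.9 , 93, 93]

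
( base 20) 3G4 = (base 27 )22C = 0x5F4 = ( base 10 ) 1524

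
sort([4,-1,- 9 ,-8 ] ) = [ - 9, - 8 , - 1,4] 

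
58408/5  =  11681 + 3/5 = 11681.60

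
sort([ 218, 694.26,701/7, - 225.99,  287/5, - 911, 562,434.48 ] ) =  [ - 911, - 225.99,287/5, 701/7, 218, 434.48,562,694.26]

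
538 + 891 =1429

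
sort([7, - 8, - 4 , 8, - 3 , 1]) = [ - 8, - 4 , - 3, 1,  7, 8] 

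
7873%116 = 101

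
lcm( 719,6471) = 6471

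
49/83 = 49/83= 0.59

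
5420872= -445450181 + 450871053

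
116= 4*29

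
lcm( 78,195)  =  390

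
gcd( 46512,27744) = 816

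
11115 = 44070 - 32955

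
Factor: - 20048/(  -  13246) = 56/37 = 2^3*7^1*37^( - 1 ) 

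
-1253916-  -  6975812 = 5721896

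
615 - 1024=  - 409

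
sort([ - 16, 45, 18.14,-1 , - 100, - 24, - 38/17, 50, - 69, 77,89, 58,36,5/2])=[ - 100, - 69, - 24, - 16, - 38/17, - 1,5/2, 18.14,36,45,50,58,77  ,  89]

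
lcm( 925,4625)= 4625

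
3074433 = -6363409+9437842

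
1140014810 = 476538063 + 663476747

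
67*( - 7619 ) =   -  510473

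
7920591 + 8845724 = 16766315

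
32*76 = 2432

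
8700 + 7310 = 16010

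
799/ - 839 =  - 1 + 40/839 = -  0.95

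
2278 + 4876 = 7154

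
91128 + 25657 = 116785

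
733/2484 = 733/2484=0.30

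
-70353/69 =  -1020 + 9/23 = -  1019.61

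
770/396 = 35/18 = 1.94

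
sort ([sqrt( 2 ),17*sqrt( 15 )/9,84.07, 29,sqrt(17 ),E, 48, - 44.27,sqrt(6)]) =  [ - 44.27, sqrt (2 ),sqrt(6),E,sqrt( 17),17 * sqrt (15) /9,  29,  48,84.07 ]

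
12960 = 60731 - 47771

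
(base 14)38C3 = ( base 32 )9NJ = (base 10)9971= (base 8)23363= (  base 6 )114055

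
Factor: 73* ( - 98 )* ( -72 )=515088=2^4*3^2 *7^2* 73^1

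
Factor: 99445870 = 2^1*5^1 * 2687^1  *3701^1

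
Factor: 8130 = 2^1*3^1*5^1*271^1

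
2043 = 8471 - 6428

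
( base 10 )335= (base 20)gf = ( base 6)1315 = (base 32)af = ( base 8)517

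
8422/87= 96+70/87  =  96.80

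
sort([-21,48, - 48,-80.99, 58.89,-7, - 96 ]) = [  -  96, -80.99,-48,  -  21, - 7,48,58.89 ] 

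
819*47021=38510199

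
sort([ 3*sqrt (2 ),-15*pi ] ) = [ - 15 *pi, 3* sqrt( 2)]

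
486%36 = 18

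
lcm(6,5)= 30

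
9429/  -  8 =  - 1179 +3/8 = -1178.62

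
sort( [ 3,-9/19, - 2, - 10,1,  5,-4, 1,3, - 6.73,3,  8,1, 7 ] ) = [ - 10,  -  6.73, - 4,-2  , - 9/19,1,1,1,3,3, 3,  5, 7,8 ] 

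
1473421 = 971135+502286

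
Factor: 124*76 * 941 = 2^4 *19^1  *  31^1*941^1 = 8867984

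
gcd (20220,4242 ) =6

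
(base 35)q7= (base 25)1bh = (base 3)1020222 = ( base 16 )395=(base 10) 917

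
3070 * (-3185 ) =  - 9777950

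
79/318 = 79/318 = 0.25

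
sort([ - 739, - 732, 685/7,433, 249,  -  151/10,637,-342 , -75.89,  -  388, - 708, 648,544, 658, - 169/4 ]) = [ - 739,-732, - 708,-388, - 342,-75.89,  -  169/4,-151/10, 685/7 , 249,433,  544, 637, 648, 658] 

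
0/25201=0 = 0.00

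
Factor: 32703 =3^1*11^1*991^1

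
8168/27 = 8168/27 = 302.52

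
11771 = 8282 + 3489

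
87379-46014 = 41365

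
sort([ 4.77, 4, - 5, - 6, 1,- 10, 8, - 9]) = [ - 10, - 9, - 6, - 5, 1,4, 4.77, 8]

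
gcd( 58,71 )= 1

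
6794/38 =3397/19 =178.79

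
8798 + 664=9462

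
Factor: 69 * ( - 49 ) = -3381=-  3^1 * 7^2*23^1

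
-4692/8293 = -4692/8293= - 0.57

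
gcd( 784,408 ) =8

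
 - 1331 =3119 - 4450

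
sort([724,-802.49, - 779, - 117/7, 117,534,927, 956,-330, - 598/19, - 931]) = [ - 931 ,-802.49, - 779, - 330, - 598/19, - 117/7 , 117,534,724,927,956]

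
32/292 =8/73= 0.11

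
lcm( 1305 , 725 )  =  6525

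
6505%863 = 464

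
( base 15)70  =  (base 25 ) 45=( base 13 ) 81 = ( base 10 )105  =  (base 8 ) 151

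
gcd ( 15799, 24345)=1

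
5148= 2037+3111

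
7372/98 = 75  +  11/49  =  75.22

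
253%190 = 63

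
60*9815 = 588900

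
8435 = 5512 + 2923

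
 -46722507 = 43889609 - 90612116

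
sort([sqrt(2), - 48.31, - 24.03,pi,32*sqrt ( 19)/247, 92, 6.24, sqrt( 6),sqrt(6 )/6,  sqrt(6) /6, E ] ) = [  -  48.31, - 24.03, sqrt (6)/6, sqrt(6)/6, 32*sqrt( 19)/247, sqrt( 2 ), sqrt(6 ), E, pi, 6.24, 92] 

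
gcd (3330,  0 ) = 3330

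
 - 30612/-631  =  48 + 324/631  =  48.51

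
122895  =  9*13655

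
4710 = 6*785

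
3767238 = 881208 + 2886030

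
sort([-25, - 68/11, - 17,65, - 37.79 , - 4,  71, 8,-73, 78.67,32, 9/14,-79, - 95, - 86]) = [-95, - 86, - 79, - 73, - 37.79, - 25, - 17, - 68/11, -4,9/14,8,32,65,71,78.67 ] 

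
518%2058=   518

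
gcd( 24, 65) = 1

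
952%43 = 6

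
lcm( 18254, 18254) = 18254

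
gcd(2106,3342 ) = 6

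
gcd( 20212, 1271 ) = 31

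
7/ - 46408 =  - 1+46401/46408 = -  0.00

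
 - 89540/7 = -89540/7 = - 12791.43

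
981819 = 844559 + 137260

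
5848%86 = 0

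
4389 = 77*57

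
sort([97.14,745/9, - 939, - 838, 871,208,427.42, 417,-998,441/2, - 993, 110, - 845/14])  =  [-998, - 993 , - 939, - 838, - 845/14,745/9,97.14,110,208, 441/2,417,427.42,  871]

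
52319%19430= 13459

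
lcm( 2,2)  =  2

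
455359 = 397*1147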